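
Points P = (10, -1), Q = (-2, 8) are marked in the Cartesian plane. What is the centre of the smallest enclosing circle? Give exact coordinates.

The smallest circle enclosing two points has them as diameter endpoints.
Centre = midpoint = (4, 3.5); r² = |PQ|²/4 = 225/4 = 56.25.
Centre = (4, 3.5).

(4, 3.5)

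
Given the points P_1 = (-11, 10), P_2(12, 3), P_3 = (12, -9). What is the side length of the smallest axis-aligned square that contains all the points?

The bounding box has width 23 and height 19.
An axis-aligned square enclosing the set must have side ≥ max(width, height).
So the minimum side is max(23, 19) = 23.

23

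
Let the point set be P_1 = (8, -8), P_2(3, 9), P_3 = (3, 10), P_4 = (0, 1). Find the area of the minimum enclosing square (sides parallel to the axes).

The bounding box has width 8 and height 18.
An axis-aligned square enclosing the set must have side ≥ max(width, height).
So the minimum side is max(8, 18) = 18.
Area = 18² = 324.

324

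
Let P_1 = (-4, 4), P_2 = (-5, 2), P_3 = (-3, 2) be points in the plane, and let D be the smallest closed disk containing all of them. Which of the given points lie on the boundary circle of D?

P_1, P_2, P_3

Side lengths²: P_1P_2² = 5, P_1P_3² = 5, P_2P_3² = 4.
Since P_1P_3² = 5 < 5 + 4 = 9, the triangle is acute, so the smallest enclosing circle is the circumcircle.
Circumcentre = (-4, 2.75), r² = 1.5625.
The points at distance exactly r from the centre are P_1, P_2, P_3 — 3 points.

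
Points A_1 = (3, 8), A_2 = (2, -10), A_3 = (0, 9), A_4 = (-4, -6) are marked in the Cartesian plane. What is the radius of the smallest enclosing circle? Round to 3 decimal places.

A smallest enclosing disk is always determined by at most three of the input points on its boundary.
The farthest pair is A_2–A_3 with squared distance 365. The circle on this segment as diameter has centre (1, -0.5) and r² = 365/4 = 91.25.
Check A_1: distance² to centre = 76.25 ≤ 91.25, so it lies inside.
All remaining points lie in this disk, and no smaller disk contains both endpoints, so this is the minimum enclosing circle.
r = √(91.25) ≈ 9.552.

9.552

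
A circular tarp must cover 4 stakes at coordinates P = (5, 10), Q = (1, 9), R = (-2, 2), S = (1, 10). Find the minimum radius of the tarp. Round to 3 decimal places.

A smallest enclosing disk is always determined by at most three of the input points on its boundary.
The farthest pair is P–R with squared distance 113. The circle on this segment as diameter has centre (1.5, 6) and r² = 113/4 = 28.25.
Check Q: distance² to centre = 9.25 ≤ 28.25, so it lies inside.
All remaining points lie in this disk, and no smaller disk contains both endpoints, so this is the minimum enclosing circle.
r = √(28.25) ≈ 5.315.

5.315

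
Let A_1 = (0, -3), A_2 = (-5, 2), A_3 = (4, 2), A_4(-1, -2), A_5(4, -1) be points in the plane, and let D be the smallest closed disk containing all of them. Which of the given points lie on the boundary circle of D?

A smallest enclosing disk is always determined by at most three of the input points on its boundary.
The farthest pair is A_2–A_5 with squared distance 90. The circle on this segment as diameter has centre (-0.5, 0.5) and r² = 90/4 = 22.5.
Check A_1: distance² to centre = 12.5 ≤ 22.5, so it lies inside.
All remaining points lie in this disk, and no smaller disk contains both endpoints, so this is the minimum enclosing circle.
The points at distance exactly r from the centre are A_2, A_3, A_5 — 3 points.

A_2, A_3, A_5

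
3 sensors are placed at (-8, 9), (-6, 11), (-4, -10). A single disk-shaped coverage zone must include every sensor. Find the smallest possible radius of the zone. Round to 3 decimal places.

Call the three points A, B, C in the order given.
Side lengths²: AB² = 8, AC² = 377, BC² = 445.
Since BC² = 445 ≥ 377 + 8 = 385, the angle opposite BC is not acute, so the smallest enclosing circle has BC as diameter.
Centre = midpoint of BC = (-5, 0.5), r² = 445/4 = 111.25.
r = √(111.25) ≈ 10.548.

10.548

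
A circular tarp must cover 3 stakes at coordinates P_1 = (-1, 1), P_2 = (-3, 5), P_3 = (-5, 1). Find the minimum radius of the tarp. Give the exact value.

Side lengths²: P_1P_2² = 20, P_1P_3² = 16, P_2P_3² = 20.
Since P_2P_3² = 20 < 20 + 16 = 36, the triangle is acute, so the smallest enclosing circle is the circumcircle.
Circumcentre = (-3, 2.5), r² = 6.25.
r = √(6.25) = 2.5.

2.5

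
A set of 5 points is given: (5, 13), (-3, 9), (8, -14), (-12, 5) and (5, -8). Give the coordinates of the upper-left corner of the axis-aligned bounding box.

x-range [-12, 8], y-range [-14, 13].
The upper-left corner is (-12, 13).

(-12, 13)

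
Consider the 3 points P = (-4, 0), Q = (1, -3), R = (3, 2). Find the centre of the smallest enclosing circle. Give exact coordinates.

Side lengths²: PQ² = 34, PR² = 53, QR² = 29.
Since PR² = 53 < 34 + 29 = 63, the triangle is acute, so the smallest enclosing circle is the circumcircle.
Circumcentre = (-21/62, 27/62), r² = 26129/1922.
Centre = (-21/62, 27/62).

(-21/62, 27/62)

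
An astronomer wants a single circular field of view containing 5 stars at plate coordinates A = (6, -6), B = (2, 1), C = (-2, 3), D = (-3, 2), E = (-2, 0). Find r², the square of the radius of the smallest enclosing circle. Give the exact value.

A smallest enclosing disk is always determined by at most three of the input points on its boundary.
The minimum enclosing circle is determined by three boundary points: A, C, D.
Their circumcentre is (59/34, -59/34) with r² = 21025/578.
The farthest remaining point E is at distance² 9805/578 ≤ 21025/578.

21025/578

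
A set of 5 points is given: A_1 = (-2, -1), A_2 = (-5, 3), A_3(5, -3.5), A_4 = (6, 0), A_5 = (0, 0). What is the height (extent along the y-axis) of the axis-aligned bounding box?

max y = 3, min y = -3.5, so height = 6.5.

6.5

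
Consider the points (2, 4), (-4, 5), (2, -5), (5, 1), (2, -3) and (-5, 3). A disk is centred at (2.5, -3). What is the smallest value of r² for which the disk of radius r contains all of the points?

The required radius is the distance from (2.5, -3) to the farthest point.
Squared distances: 49.25, 106.25, 4.25, 22.25, 0.25, 92.25.
Maximum is 106.25, attained at (-4, 5).

106.25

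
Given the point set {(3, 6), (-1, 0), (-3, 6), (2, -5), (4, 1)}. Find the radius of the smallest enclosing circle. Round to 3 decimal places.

6.066

By Welzl's lemma the MEC is supported by two points (diametrically opposite) or three points (on a circumcircle).
The minimum enclosing circle is determined by three boundary points: (3, 6), (-3, 6), (2, -5).
Their circumcentre is (0, 8/11) with r² = 4453/121.
The farthest remaining point (4, 1) is at distance² 1945/121 ≤ 4453/121.
r = √(4453/121) ≈ 6.066.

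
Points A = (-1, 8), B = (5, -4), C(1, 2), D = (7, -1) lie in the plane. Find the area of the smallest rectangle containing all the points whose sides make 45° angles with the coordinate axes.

In coordinates u = x + y, v = x − y the rectangle is axis-aligned; the map (x,y)→(u,v) scales areas by 2.
u-values: 7, 1, 3, 6; range = 7 − 1 = 6.
v-values: -9, 9, -1, 8; range = 9 − (-9) = 18.
Area = (6 × 18) / 2 = 54.

54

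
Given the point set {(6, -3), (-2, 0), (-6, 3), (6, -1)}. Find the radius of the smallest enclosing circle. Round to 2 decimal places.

6.71

A smallest enclosing disk is always determined by at most three of the input points on its boundary.
The farthest pair is (6, -3)–(-6, 3) with squared distance 180. The circle on this segment as diameter has centre (0, 0) and r² = 180/4 = 45.
Check (-2, 0): distance² to centre = 4 ≤ 45, so it lies inside.
All remaining points lie in this disk, and no smaller disk contains both endpoints, so this is the minimum enclosing circle.
r = √45 ≈ 6.71.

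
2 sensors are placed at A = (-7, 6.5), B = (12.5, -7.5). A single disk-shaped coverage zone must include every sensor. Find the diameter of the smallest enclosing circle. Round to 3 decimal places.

24.005

The smallest circle enclosing two points has them as diameter endpoints.
Centre = midpoint = (2.75, -0.5); r² = |AB|²/4 = 576.25/4 = 144.0625.
Diameter = 2r = 2√(144.0625) ≈ 24.005.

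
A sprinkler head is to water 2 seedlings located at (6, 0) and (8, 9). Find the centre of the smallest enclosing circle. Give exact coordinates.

(7, 4.5)

The smallest circle enclosing two points has them as diameter endpoints.
Centre = midpoint = (7, 4.5); r² = |(6, 0)−(8, 9)|²/4 = 85/4 = 21.25.
Centre = (7, 4.5).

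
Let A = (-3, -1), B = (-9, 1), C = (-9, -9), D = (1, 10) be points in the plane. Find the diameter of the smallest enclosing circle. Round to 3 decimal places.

A smallest enclosing disk is always determined by at most three of the input points on its boundary.
The farthest pair is C–D with squared distance 461. The circle on this segment as diameter has centre (-4, 0.5) and r² = 461/4 = 115.25.
Check A: distance² to centre = 3.25 ≤ 115.25, so it lies inside.
All remaining points lie in this disk, and no smaller disk contains both endpoints, so this is the minimum enclosing circle.
Diameter = 2r = 2√(115.25) ≈ 21.471.

21.471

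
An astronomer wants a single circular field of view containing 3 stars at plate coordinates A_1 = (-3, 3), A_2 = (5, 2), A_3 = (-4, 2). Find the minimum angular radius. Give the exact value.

Side lengths²: A_1A_2² = 65, A_1A_3² = 2, A_2A_3² = 81.
Since A_2A_3² = 81 ≥ 65 + 2 = 67, the angle opposite A_2A_3 is not acute, so the smallest enclosing circle has A_2A_3 as diameter.
Centre = midpoint of A_2A_3 = (0.5, 2), r² = 81/4 = 20.25.
r = √(20.25) = 4.5.

4.5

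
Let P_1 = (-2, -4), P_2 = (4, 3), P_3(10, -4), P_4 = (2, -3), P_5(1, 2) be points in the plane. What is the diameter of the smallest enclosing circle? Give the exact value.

85/7

The minimum enclosing circle of a finite set is fixed by two of the points (as a diameter) or three (as a circumcircle).
The minimum enclosing circle is determined by three boundary points: P_1, P_2, P_3.
Their circumcentre is (4, -43/14) with r² = 7225/196.
The farthest remaining point P_5 is at distance² 6805/196 ≤ 7225/196.
Diameter = 2r = 2√(7225/196) = 85/7.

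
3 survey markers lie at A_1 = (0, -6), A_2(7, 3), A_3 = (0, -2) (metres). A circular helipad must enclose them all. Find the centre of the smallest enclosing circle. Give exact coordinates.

Side lengths²: A_1A_2² = 130, A_1A_3² = 16, A_2A_3² = 74.
Since A_1A_2² = 130 ≥ 74 + 16 = 90, the angle opposite A_1A_2 is not acute, so the smallest enclosing circle has A_1A_2 as diameter.
Centre = midpoint of A_1A_2 = (3.5, -1.5), r² = 130/4 = 32.5.
Centre = (3.5, -1.5).

(3.5, -1.5)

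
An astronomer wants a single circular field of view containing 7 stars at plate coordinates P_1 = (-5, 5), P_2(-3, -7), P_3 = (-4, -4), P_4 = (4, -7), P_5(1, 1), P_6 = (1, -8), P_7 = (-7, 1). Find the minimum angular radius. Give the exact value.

7.5

The farthest pair is P_1–P_4 with squared distance 225. The circle on this segment as diameter has centre (-0.5, -1) and r² = 225/4 = 56.25.
Check P_2: distance² to centre = 42.25 ≤ 56.25, so it lies inside.
All remaining points lie in this disk, and no smaller disk contains both endpoints, so this is the minimum enclosing circle.
r = √(56.25) = 7.5.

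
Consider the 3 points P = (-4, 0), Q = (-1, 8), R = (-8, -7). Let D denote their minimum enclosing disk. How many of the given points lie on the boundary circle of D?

2

Side lengths²: PQ² = 73, PR² = 65, QR² = 274.
Since QR² = 274 ≥ 73 + 65 = 138, the angle opposite QR is not acute, so the smallest enclosing circle has QR as diameter.
Centre = midpoint of QR = (-4.5, 0.5), r² = 274/4 = 68.5.
The points at distance exactly r from the centre are Q, R — 2 points.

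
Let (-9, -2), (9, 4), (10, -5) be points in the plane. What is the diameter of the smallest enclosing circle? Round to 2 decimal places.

19.67

Call the three points A, B, C in the order given.
Side lengths²: AB² = 360, AC² = 370, BC² = 82.
Since AC² = 370 < 360 + 82 = 442, the triangle is acute, so the smallest enclosing circle is the circumcircle.
Circumcentre = (23/28, -41/28), r² = 37925/392.
Diameter = 2r = 2√(37925/392) ≈ 19.67.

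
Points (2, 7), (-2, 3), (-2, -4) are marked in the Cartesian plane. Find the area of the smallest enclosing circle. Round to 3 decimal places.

Call the three points A, B, C in the order given.
Side lengths²: AB² = 32, AC² = 137, BC² = 49.
Since AC² = 137 ≥ 49 + 32 = 81, the angle opposite AC is not acute, so the smallest enclosing circle has AC as diameter.
Centre = midpoint of AC = (0, 1.5), r² = 137/4 = 34.25.
Area = π·r² = π·34.25 ≈ 107.600.

107.600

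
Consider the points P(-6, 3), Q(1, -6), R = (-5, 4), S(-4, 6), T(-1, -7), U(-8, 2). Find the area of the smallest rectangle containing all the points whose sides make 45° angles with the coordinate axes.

85

In coordinates u = x + y, v = x − y the rectangle is axis-aligned; the map (x,y)→(u,v) scales areas by 2.
u-values: -3, -5, -1, 2, -8, -6; range = 2 − (-8) = 10.
v-values: -9, 7, -9, -10, 6, -10; range = 7 − (-10) = 17.
Area = (10 × 17) / 2 = 85.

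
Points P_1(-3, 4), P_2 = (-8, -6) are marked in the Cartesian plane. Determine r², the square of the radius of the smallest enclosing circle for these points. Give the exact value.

The smallest circle enclosing two points has them as diameter endpoints.
Centre = midpoint = (-5.5, -1); r² = |P_1P_2|²/4 = 125/4 = 31.25.

31.25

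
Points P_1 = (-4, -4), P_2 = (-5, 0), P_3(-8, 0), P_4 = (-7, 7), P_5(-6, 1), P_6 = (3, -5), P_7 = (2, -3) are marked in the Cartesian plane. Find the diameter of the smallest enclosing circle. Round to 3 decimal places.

The farthest pair is P_4–P_6 with squared distance 244. The circle on this segment as diameter has centre (-2, 1) and r² = 244/4 = 61.
Check P_1: distance² to centre = 29 ≤ 61, so it lies inside.
All remaining points lie in this disk, and no smaller disk contains both endpoints, so this is the minimum enclosing circle.
Diameter = 2r = 2√61 ≈ 15.620.

15.620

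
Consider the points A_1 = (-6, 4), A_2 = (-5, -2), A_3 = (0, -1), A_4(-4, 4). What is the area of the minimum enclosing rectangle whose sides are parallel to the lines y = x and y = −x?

In coordinates u = x + y, v = x − y the rectangle is axis-aligned; the map (x,y)→(u,v) scales areas by 2.
u-values: -2, -7, -1, 0; range = 0 − (-7) = 7.
v-values: -10, -3, 1, -8; range = 1 − (-10) = 11.
Area = (7 × 11) / 2 = 38.5.

38.5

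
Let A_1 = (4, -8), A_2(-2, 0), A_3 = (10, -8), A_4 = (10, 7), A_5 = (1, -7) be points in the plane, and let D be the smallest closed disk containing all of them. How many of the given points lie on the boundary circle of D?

3

A smallest enclosing disk is always determined by at most three of the input points on its boundary.
The minimum enclosing circle is determined by three boundary points: A_3, A_4, A_5.
Their circumcentre is (113/18, -0.5) with r² = 11357/162.
The farthest remaining point A_2 is at distance² 11141/162 ≤ 11357/162.
The points at distance exactly r from the centre are A_3, A_4, A_5 — 3 points.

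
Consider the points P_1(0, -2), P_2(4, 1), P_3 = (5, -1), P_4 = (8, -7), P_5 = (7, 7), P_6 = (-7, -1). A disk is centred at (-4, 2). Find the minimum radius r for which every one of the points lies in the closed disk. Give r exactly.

The required radius is the distance from (-4, 2) to the farthest point.
Squared distances: 32, 65, 90, 225, 146, 18.
Maximum is 225, attained at P_4.
r = √225 = 15.

15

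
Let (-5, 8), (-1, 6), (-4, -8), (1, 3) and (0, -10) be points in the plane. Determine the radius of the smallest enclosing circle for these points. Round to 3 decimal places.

By Welzl's lemma the MEC is supported by two points (diametrically opposite) or three points (on a circumcircle).
The farthest pair is (-5, 8)–(0, -10) with squared distance 349. The circle on this segment as diameter has centre (-2.5, -1) and r² = 349/4 = 87.25.
Check (-1, 6): distance² to centre = 51.25 ≤ 87.25, so it lies inside.
All remaining points lie in this disk, and no smaller disk contains both endpoints, so this is the minimum enclosing circle.
r = √(87.25) ≈ 9.341.

9.341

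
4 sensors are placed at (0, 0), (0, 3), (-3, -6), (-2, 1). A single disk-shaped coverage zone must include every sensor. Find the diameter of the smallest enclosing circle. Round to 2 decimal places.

The farthest pair is (0, 3)–(-3, -6) with squared distance 90. The circle on this segment as diameter has centre (-1.5, -1.5) and r² = 90/4 = 22.5.
Check (0, 0): distance² to centre = 4.5 ≤ 22.5, so it lies inside.
All remaining points lie in this disk, and no smaller disk contains both endpoints, so this is the minimum enclosing circle.
Diameter = 2r = 2√(22.5) ≈ 9.49.

9.49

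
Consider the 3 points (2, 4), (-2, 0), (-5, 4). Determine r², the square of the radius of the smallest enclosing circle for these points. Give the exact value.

Call the three points A, B, C in the order given.
Side lengths²: AB² = 32, AC² = 49, BC² = 25.
Since AC² = 49 < 32 + 25 = 57, the triangle is acute, so the smallest enclosing circle is the circumcircle.
Circumcentre = (-1.5, 3.5), r² = 12.5.

12.5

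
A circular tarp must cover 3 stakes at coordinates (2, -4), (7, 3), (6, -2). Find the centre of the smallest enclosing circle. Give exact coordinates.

Call the three points A, B, C in the order given.
Side lengths²: AB² = 74, AC² = 20, BC² = 26.
Since AB² = 74 ≥ 26 + 20 = 46, the angle opposite AB is not acute, so the smallest enclosing circle has AB as diameter.
Centre = midpoint of AB = (4.5, -0.5), r² = 74/4 = 18.5.
Centre = (4.5, -0.5).

(4.5, -0.5)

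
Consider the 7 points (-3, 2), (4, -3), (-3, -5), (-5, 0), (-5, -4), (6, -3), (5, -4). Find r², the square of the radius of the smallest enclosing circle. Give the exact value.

The minimum enclosing circle is determined by three boundary points: (-5, 0), (-5, -4), (6, -3).
Their circumcentre is (4/11, -2) with r² = 3965/121.
The farthest remaining point (-3, 2) is at distance² 3305/121 ≤ 3965/121.

3965/121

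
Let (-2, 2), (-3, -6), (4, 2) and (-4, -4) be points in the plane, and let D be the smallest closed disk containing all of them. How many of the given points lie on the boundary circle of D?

By Welzl's lemma the MEC is supported by two points (diametrically opposite) or three points (on a circumcircle).
The farthest pair is (-3, -6)–(4, 2) with squared distance 113. The circle on this segment as diameter has centre (0.5, -2) and r² = 113/4 = 28.25.
Check (-2, 2): distance² to centre = 22.25 ≤ 28.25, so it lies inside.
All remaining points lie in this disk, and no smaller disk contains both endpoints, so this is the minimum enclosing circle.
The points at distance exactly r from the centre are (-3, -6), (4, 2) — 2 points.

2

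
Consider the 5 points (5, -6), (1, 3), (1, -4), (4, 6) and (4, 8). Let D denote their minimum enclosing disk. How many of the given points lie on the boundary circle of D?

A smallest enclosing disk is always determined by at most three of the input points on its boundary.
The farthest pair is (5, -6)–(4, 8) with squared distance 197. The circle on this segment as diameter has centre (4.5, 1) and r² = 197/4 = 49.25.
Check (1, 3): distance² to centre = 16.25 ≤ 49.25, so it lies inside.
All remaining points lie in this disk, and no smaller disk contains both endpoints, so this is the minimum enclosing circle.
The points at distance exactly r from the centre are (5, -6), (4, 8) — 2 points.

2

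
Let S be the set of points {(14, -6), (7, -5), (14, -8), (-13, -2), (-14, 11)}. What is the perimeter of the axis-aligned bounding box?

Width = max x − min x = 14 − (-14) = 28.
Height = max y − min y = 11 − (-8) = 19.
Perimeter = 2(28 + 19) = 94.

94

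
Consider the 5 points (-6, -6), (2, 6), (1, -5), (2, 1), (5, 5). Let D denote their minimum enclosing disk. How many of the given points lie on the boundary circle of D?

The farthest pair is (-6, -6)–(5, 5) with squared distance 242. The circle on this segment as diameter has centre (-0.5, -0.5) and r² = 242/4 = 60.5.
Check (2, 6): distance² to centre = 48.5 ≤ 60.5, so it lies inside.
All remaining points lie in this disk, and no smaller disk contains both endpoints, so this is the minimum enclosing circle.
The points at distance exactly r from the centre are (-6, -6), (5, 5) — 2 points.

2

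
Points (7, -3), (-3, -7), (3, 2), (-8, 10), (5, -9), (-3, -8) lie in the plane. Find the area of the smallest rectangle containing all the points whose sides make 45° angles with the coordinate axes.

In coordinates u = x + y, v = x − y the rectangle is axis-aligned; the map (x,y)→(u,v) scales areas by 2.
u-values: 4, -10, 5, 2, -4, -11; range = 5 − (-11) = 16.
v-values: 10, 4, 1, -18, 14, 5; range = 14 − (-18) = 32.
Area = (16 × 32) / 2 = 256.

256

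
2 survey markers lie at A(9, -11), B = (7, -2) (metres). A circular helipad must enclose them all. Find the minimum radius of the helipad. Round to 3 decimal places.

The smallest circle enclosing two points has them as diameter endpoints.
Centre = midpoint = (8, -6.5); r² = |AB|²/4 = 85/4 = 21.25.
r = √(21.25) ≈ 4.610.

4.610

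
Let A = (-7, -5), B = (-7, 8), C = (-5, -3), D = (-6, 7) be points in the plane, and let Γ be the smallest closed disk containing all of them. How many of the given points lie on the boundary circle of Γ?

The farthest pair is A–B with squared distance 169. The circle on this segment as diameter has centre (-7, 1.5) and r² = 169/4 = 42.25.
Check C: distance² to centre = 24.25 ≤ 42.25, so it lies inside.
All remaining points lie in this disk, and no smaller disk contains both endpoints, so this is the minimum enclosing circle.
The points at distance exactly r from the centre are A, B — 2 points.

2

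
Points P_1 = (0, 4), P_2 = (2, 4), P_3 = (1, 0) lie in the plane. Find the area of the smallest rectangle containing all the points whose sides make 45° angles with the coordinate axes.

12.5

In coordinates u = x + y, v = x − y the rectangle is axis-aligned; the map (x,y)→(u,v) scales areas by 2.
u-values: 4, 6, 1; range = 6 − 1 = 5.
v-values: -4, -2, 1; range = 1 − (-4) = 5.
Area = (5 × 5) / 2 = 12.5.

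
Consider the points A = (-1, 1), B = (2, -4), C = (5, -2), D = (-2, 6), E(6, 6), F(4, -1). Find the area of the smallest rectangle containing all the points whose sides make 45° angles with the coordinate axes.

105

In coordinates u = x + y, v = x − y the rectangle is axis-aligned; the map (x,y)→(u,v) scales areas by 2.
u-values: 0, -2, 3, 4, 12, 3; range = 12 − (-2) = 14.
v-values: -2, 6, 7, -8, 0, 5; range = 7 − (-8) = 15.
Area = (14 × 15) / 2 = 105.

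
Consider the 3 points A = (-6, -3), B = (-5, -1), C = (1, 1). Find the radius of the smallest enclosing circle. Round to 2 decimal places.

4.03

Side lengths²: AB² = 5, AC² = 65, BC² = 40.
Since AC² = 65 ≥ 40 + 5 = 45, the angle opposite AC is not acute, so the smallest enclosing circle has AC as diameter.
Centre = midpoint of AC = (-2.5, -1), r² = 65/4 = 16.25.
r = √(16.25) ≈ 4.03.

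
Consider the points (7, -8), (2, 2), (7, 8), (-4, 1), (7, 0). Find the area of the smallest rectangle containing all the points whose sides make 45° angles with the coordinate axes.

180

In coordinates u = x + y, v = x − y the rectangle is axis-aligned; the map (x,y)→(u,v) scales areas by 2.
u-values: -1, 4, 15, -3, 7; range = 15 − (-3) = 18.
v-values: 15, 0, -1, -5, 7; range = 15 − (-5) = 20.
Area = (18 × 20) / 2 = 180.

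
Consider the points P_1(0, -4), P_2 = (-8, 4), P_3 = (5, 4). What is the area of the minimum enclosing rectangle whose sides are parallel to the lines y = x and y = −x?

In coordinates u = x + y, v = x − y the rectangle is axis-aligned; the map (x,y)→(u,v) scales areas by 2.
u-values: -4, -4, 9; range = 9 − (-4) = 13.
v-values: 4, -12, 1; range = 4 − (-12) = 16.
Area = (13 × 16) / 2 = 104.

104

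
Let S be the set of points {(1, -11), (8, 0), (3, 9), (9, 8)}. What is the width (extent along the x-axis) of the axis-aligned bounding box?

8

max x = 9, min x = 1, so width = 8.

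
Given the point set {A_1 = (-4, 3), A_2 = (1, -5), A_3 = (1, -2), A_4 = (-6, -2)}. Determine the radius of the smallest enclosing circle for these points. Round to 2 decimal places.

The farthest pair is A_1–A_2 with squared distance 89. The circle on this segment as diameter has centre (-1.5, -1) and r² = 89/4 = 22.25.
Check A_3: distance² to centre = 7.25 ≤ 22.25, so it lies inside.
All remaining points lie in this disk, and no smaller disk contains both endpoints, so this is the minimum enclosing circle.
r = √(22.25) ≈ 4.72.

4.72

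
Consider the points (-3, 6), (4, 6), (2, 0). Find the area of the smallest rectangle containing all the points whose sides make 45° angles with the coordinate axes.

44

In coordinates u = x + y, v = x − y the rectangle is axis-aligned; the map (x,y)→(u,v) scales areas by 2.
u-values: 3, 10, 2; range = 10 − 2 = 8.
v-values: -9, -2, 2; range = 2 − (-9) = 11.
Area = (8 × 11) / 2 = 44.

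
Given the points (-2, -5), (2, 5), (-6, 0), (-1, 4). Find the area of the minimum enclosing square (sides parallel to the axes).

100

The bounding box has width 8 and height 10.
An axis-aligned square enclosing the set must have side ≥ max(width, height).
So the minimum side is max(8, 10) = 10.
Area = 10² = 100.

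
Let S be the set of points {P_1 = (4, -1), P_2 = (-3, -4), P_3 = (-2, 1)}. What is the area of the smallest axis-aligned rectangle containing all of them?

x ranges over [-3, 4], width 7.
y ranges over [-4, 1], height 5.
Area = 7 × 5 = 35.

35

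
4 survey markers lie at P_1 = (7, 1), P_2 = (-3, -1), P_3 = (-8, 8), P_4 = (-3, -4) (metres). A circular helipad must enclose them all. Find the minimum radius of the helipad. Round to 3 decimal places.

The minimum enclosing circle of a finite set is fixed by two of the points (as a diameter) or three (as a circumcircle).
The minimum enclosing circle is determined by three boundary points: P_1, P_3, P_4.
Their circumcentre is (-43/58, 231/58) with r² = 115765/1682.
The farthest remaining point P_2 is at distance² 50341/1682 ≤ 115765/1682.
r = √(115765/1682) ≈ 8.296.

8.296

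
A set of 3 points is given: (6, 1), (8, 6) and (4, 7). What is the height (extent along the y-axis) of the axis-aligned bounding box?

6

max y = 7, min y = 1, so height = 6.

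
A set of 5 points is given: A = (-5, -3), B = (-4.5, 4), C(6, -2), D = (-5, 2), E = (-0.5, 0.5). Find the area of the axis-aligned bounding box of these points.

77

x ranges over [-5, 6], width 11.
y ranges over [-3, 4], height 7.
Area = 11 × 7 = 77.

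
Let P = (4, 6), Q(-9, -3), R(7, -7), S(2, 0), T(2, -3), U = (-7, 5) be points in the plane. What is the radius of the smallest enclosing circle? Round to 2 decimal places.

9.22

A smallest enclosing disk is always determined by at most three of the input points on its boundary.
The farthest pair is R–U with squared distance 340. The circle on this segment as diameter has centre (0, -1) and r² = 340/4 = 85.
Check P: distance² to centre = 65 ≤ 85, so it lies inside.
All remaining points lie in this disk, and no smaller disk contains both endpoints, so this is the minimum enclosing circle.
r = √85 ≈ 9.22.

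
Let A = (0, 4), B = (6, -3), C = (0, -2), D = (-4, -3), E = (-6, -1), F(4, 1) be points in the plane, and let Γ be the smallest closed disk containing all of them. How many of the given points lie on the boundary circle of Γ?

2

By Welzl's lemma the MEC is supported by two points (diametrically opposite) or three points (on a circumcircle).
The farthest pair is B–E with squared distance 148. The circle on this segment as diameter has centre (0, -2) and r² = 148/4 = 37.
Check A: distance² to centre = 36 ≤ 37, so it lies inside.
All remaining points lie in this disk, and no smaller disk contains both endpoints, so this is the minimum enclosing circle.
The points at distance exactly r from the centre are B, E — 2 points.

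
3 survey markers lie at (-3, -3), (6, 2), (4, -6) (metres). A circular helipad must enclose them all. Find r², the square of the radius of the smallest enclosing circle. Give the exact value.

26129/961

Call the three points A, B, C in the order given.
Side lengths²: AB² = 106, AC² = 58, BC² = 68.
Since AB² = 106 < 68 + 58 = 126, the triangle is acute, so the smallest enclosing circle is the circumcircle.
Circumcentre = (59/31, -38/31), r² = 26129/961.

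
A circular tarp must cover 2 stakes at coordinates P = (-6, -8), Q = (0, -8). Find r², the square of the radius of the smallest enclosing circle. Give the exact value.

9

The smallest circle enclosing two points has them as diameter endpoints.
Centre = midpoint = (-3, -8); r² = |PQ|²/4 = 36/4 = 9.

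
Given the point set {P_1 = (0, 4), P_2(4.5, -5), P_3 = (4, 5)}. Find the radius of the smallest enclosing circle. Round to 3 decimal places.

Side lengths²: P_1P_2² = 101.25, P_1P_3² = 17, P_2P_3² = 100.25.
Since P_1P_2² = 101.25 < 100.25 + 17 = 117.25, the triangle is acute, so the smallest enclosing circle is the circumcircle.
Circumcentre = (113/36, -1/18), r² = 34085/1296.
r = √(34085/1296) ≈ 5.128.

5.128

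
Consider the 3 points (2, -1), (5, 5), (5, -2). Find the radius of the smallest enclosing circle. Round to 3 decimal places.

3.536

Call the three points A, B, C in the order given.
Side lengths²: AB² = 45, AC² = 10, BC² = 49.
Since BC² = 49 < 45 + 10 = 55, the triangle is acute, so the smallest enclosing circle is the circumcircle.
Circumcentre = (4.5, 1.5), r² = 12.5.
r = √(12.5) ≈ 3.536.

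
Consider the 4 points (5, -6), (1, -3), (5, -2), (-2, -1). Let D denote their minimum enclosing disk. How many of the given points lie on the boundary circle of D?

2

The farthest pair is (5, -6)–(-2, -1) with squared distance 74. The circle on this segment as diameter has centre (1.5, -3.5) and r² = 74/4 = 18.5.
Check (1, -3): distance² to centre = 0.5 ≤ 18.5, so it lies inside.
All remaining points lie in this disk, and no smaller disk contains both endpoints, so this is the minimum enclosing circle.
The points at distance exactly r from the centre are (5, -6), (-2, -1) — 2 points.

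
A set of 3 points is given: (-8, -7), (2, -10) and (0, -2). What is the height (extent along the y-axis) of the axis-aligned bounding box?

max y = -2, min y = -10, so height = 8.

8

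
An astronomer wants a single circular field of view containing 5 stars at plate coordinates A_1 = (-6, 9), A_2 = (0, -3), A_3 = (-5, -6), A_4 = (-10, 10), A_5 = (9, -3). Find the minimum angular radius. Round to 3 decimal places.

By Welzl's lemma the MEC is supported by two points (diametrically opposite) or three points (on a circumcircle).
The farthest pair is A_4–A_5 with squared distance 530. The circle on this segment as diameter has centre (-0.5, 3.5) and r² = 530/4 = 132.5.
Check A_1: distance² to centre = 60.5 ≤ 132.5, so it lies inside.
All remaining points lie in this disk, and no smaller disk contains both endpoints, so this is the minimum enclosing circle.
r = √(132.5) ≈ 11.511.

11.511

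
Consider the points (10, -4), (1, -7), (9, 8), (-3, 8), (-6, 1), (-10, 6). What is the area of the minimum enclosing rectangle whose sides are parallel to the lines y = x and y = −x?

345

In coordinates u = x + y, v = x − y the rectangle is axis-aligned; the map (x,y)→(u,v) scales areas by 2.
u-values: 6, -6, 17, 5, -5, -4; range = 17 − (-6) = 23.
v-values: 14, 8, 1, -11, -7, -16; range = 14 − (-16) = 30.
Area = (23 × 30) / 2 = 345.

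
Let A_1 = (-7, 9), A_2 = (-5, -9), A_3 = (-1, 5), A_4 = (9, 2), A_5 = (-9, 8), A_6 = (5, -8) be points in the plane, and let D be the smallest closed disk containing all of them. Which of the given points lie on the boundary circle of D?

By Welzl's lemma the MEC is supported by two points (diametrically opposite) or three points (on a circumcircle).
The minimum enclosing circle is determined by three boundary points: A_4, A_5, A_6.
Their circumcentre is (-26/17, 7/17) with r² = 32770/289.
The farthest remaining point A_1 is at distance² 29965/289 ≤ 32770/289.
The points at distance exactly r from the centre are A_4, A_5, A_6 — 3 points.

A_4, A_5, A_6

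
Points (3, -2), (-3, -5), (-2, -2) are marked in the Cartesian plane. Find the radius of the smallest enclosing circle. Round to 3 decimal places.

3.354

Call the three points A, B, C in the order given.
Side lengths²: AB² = 45, AC² = 25, BC² = 10.
Since AB² = 45 ≥ 25 + 10 = 35, the angle opposite AB is not acute, so the smallest enclosing circle has AB as diameter.
Centre = midpoint of AB = (0, -3.5), r² = 45/4 = 11.25.
r = √(11.25) ≈ 3.354.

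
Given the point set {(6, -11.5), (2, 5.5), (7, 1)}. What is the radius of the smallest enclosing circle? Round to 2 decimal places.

8.73

Call the three points A, B, C in the order given.
Side lengths²: AB² = 305, AC² = 157.25, BC² = 45.25.
Since AB² = 305 ≥ 157.25 + 45.25 = 202.5, the angle opposite AB is not acute, so the smallest enclosing circle has AB as diameter.
Centre = midpoint of AB = (4, -3), r² = 305/4 = 76.25.
r = √(76.25) ≈ 8.73.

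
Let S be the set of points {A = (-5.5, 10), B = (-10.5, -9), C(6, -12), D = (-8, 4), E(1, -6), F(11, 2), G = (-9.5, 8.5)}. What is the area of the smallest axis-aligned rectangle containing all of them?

x ranges over [-10.5, 11], width 21.5.
y ranges over [-12, 10], height 22.
Area = 21.5 × 22 = 473.

473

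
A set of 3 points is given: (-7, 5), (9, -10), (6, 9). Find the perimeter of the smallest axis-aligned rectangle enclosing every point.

70

Width = max x − min x = 9 − (-7) = 16.
Height = max y − min y = 9 − (-10) = 19.
Perimeter = 2(16 + 19) = 70.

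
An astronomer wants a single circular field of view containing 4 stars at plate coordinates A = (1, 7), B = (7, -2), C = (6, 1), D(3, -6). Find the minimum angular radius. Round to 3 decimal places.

6.576

A smallest enclosing disk is always determined by at most three of the input points on its boundary.
The farthest pair is A–D with squared distance 173. The circle on this segment as diameter has centre (2, 0.5) and r² = 173/4 = 43.25.
Check B: distance² to centre = 31.25 ≤ 43.25, so it lies inside.
All remaining points lie in this disk, and no smaller disk contains both endpoints, so this is the minimum enclosing circle.
r = √(43.25) ≈ 6.576.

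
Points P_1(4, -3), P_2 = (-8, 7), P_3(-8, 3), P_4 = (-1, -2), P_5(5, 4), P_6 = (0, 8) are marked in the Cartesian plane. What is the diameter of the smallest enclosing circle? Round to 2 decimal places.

The minimum enclosing circle of a finite set is fixed by two of the points (as a diameter) or three (as a circumcircle).
The farthest pair is P_1–P_2 with squared distance 244. The circle on this segment as diameter has centre (-2, 2) and r² = 244/4 = 61.
Check P_3: distance² to centre = 37 ≤ 61, so it lies inside.
All remaining points lie in this disk, and no smaller disk contains both endpoints, so this is the minimum enclosing circle.
Diameter = 2r = 2√61 ≈ 15.62.

15.62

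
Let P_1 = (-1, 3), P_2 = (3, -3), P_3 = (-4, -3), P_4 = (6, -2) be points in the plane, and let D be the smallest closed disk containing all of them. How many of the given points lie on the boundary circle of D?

The minimum enclosing circle of a finite set is fixed by two of the points (as a diameter) or three (as a circumcircle).
The minimum enclosing circle is determined by three boundary points: P_1, P_3, P_4.
Their circumcentre is (35/38, -65/38) with r² = 18685/722.
The farthest remaining point P_2 is at distance² 4321/722 ≤ 18685/722.
The points at distance exactly r from the centre are P_1, P_3, P_4 — 3 points.

3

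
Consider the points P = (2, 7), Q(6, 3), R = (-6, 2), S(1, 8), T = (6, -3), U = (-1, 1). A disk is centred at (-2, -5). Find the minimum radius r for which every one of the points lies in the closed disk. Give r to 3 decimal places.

The required radius is the distance from (-2, -5) to the farthest point.
Squared distances: 160, 128, 65, 178, 68, 37.
Maximum is 178, attained at S.
r = √178 ≈ 13.342.

13.342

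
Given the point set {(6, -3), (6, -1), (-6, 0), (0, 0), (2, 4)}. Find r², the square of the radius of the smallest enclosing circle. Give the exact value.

A smallest enclosing disk is always determined by at most three of the input points on its boundary.
The farthest pair is (6, -3)–(-6, 0) with squared distance 153. The circle on this segment as diameter has centre (0, -1.5) and r² = 153/4 = 38.25.
Check (6, -1): distance² to centre = 36.25 ≤ 38.25, so it lies inside.
All remaining points lie in this disk, and no smaller disk contains both endpoints, so this is the minimum enclosing circle.

38.25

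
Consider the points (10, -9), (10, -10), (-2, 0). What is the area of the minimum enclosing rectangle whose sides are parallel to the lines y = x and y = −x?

33

In coordinates u = x + y, v = x − y the rectangle is axis-aligned; the map (x,y)→(u,v) scales areas by 2.
u-values: 1, 0, -2; range = 1 − (-2) = 3.
v-values: 19, 20, -2; range = 20 − (-2) = 22.
Area = (3 × 22) / 2 = 33.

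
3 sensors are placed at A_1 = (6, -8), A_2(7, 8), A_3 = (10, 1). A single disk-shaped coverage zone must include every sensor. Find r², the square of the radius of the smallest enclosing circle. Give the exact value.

Side lengths²: A_1A_2² = 257, A_1A_3² = 97, A_2A_3² = 58.
Since A_1A_2² = 257 ≥ 97 + 58 = 155, the angle opposite A_1A_2 is not acute, so the smallest enclosing circle has A_1A_2 as diameter.
Centre = midpoint of A_1A_2 = (6.5, 0), r² = 257/4 = 64.25.

64.25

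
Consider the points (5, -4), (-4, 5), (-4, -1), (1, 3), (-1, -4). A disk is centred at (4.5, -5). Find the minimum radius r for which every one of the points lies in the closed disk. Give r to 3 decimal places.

The required radius is the distance from (4.5, -5) to the farthest point.
Squared distances: 1.25, 172.25, 88.25, 76.25, 31.25.
Maximum is 172.25, attained at (-4, 5).
r = √(172.25) ≈ 13.124.

13.124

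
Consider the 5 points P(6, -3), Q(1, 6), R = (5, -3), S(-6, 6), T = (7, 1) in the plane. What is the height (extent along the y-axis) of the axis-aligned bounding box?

9

max y = 6, min y = -3, so height = 9.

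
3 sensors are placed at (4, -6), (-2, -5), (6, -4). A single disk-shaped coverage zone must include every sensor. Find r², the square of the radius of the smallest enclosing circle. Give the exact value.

16.25

Call the three points A, B, C in the order given.
Side lengths²: AB² = 37, AC² = 8, BC² = 65.
Since BC² = 65 ≥ 37 + 8 = 45, the angle opposite BC is not acute, so the smallest enclosing circle has BC as diameter.
Centre = midpoint of BC = (2, -4.5), r² = 65/4 = 16.25.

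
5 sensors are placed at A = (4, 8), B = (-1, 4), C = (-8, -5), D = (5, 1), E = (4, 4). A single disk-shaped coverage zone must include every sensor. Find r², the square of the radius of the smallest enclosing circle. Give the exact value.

78.25

The minimum enclosing circle of a finite set is fixed by two of the points (as a diameter) or three (as a circumcircle).
The farthest pair is A–C with squared distance 313. The circle on this segment as diameter has centre (-2, 1.5) and r² = 313/4 = 78.25.
Check B: distance² to centre = 7.25 ≤ 78.25, so it lies inside.
All remaining points lie in this disk, and no smaller disk contains both endpoints, so this is the minimum enclosing circle.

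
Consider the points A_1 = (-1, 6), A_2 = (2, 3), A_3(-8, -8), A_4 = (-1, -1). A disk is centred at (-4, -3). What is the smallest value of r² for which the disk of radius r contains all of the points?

The required radius is the distance from (-4, -3) to the farthest point.
Squared distances: 90, 72, 41, 13.
Maximum is 90, attained at A_1.

90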